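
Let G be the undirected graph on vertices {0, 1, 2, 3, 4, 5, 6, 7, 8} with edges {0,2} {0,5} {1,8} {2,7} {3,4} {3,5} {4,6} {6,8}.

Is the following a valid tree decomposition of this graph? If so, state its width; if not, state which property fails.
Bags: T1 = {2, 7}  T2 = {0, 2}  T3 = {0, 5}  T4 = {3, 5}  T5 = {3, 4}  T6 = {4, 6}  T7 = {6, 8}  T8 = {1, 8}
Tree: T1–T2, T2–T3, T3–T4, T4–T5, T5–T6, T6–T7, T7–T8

Yes; width 1.

Vertex coverage: the bags together contain {0, 1, 2, 3, 4, 5, 6, 7, 8}, the full vertex set. Edge coverage: each edge of G has both endpoints in at least one bag. Running intersection: for every vertex, the bags containing it form a connected subtree. All three properties hold, so this is a valid tree decomposition of width max|bag| − 1 = 1, and hence tw(G) ≤ 1.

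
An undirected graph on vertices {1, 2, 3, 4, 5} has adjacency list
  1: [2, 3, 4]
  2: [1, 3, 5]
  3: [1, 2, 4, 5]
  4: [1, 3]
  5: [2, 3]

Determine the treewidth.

A width-2 tree decomposition is:
Bags: B1 = {2, 3, 5}  B2 = {1, 2, 3}  B3 = {1, 3, 4}
Tree: B1–B2, B2–B3
The largest bag has 3 vertices, giving width 2; this decomposition certifies tw(G) ≤ 2. On the other hand G contains the 3-clique {1, 2, 3}. A clique must lie in a single bag of any decomposition, so no decomposition can have width below 2. The upper and lower bounds meet at 2, so that is the treewidth.

2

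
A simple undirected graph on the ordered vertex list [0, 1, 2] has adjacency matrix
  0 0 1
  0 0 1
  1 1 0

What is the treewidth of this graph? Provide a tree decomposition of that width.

Treewidth 1.
Bags: B1 = {0, 2}  B2 = {1, 2}
Tree: B1–B2

Each bag holds 2 vertices, so the decomposition has width 1, which upper-bounds the treewidth. Any graph with an edge has treewidth ≥ 1, and G has the edge 2–0. Hence tw(G) = 1 exactly.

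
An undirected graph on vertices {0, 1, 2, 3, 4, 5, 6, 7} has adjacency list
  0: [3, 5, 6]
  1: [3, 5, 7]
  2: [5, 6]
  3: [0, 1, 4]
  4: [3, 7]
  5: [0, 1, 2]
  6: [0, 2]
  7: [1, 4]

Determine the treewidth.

A width-2 tree decomposition is:
Bags: B1 = {2, 5, 6}  B2 = {0, 5, 6}  B3 = {0, 1, 5}  B4 = {0, 1, 3}  B5 = {1, 3, 7}  B6 = {3, 4, 7}
Tree: B1–B2, B2–B3, B3–B4, B4–B5, B5–B6
Each bag holds 3 vertices, so the decomposition has width 2, which upper-bounds the treewidth. The edges 2–6–0–5–2 form a cycle, so G is not a tree and its treewidth is at least 2. Hence tw(G) = 2 exactly.

2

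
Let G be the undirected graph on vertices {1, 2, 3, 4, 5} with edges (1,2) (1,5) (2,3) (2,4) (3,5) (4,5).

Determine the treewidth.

2

A width-2 tree decomposition is:
Bags: B1 = {2, 3, 5}  B2 = {2, 4, 5}  B3 = {1, 2, 5}
Tree: B1–B2, B2–B3
The largest bag has 3 vertices, giving width 2; this decomposition certifies tw(G) ≤ 2. Since 5–3–2–4–5 is a cycle in G, G is not acyclic. Forests are exactly the graphs of treewidth ≤ 1, so tw(G) ≥ 2. Combining the bounds, tw(G) = 2.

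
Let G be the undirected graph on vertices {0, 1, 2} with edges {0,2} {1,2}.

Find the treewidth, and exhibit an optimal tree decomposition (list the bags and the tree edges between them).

Each bag holds 2 vertices, so the decomposition has width 1, which upper-bounds the treewidth. Since G has at least one edge (e.g. 1–2), it is not an edgeless graph, so tw(G) ≥ 1. Therefore the treewidth is 1.

Treewidth 1.
One optimal decomposition is:
Bags: B1 = {1, 2}  B2 = {0, 2}
Tree: B1–B2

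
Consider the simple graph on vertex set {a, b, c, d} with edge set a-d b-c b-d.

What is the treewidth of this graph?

A width-1 tree decomposition is:
Bags: B1 = {a, d}  B2 = {b, d}  B3 = {b, c}
Tree: B1–B2, B2–B3
The largest bag has 2 vertices, giving width 1; this decomposition certifies tw(G) ≤ 1. Any graph with an edge has treewidth ≥ 1, and G has the edge a–d. Combining the bounds, tw(G) = 1.

1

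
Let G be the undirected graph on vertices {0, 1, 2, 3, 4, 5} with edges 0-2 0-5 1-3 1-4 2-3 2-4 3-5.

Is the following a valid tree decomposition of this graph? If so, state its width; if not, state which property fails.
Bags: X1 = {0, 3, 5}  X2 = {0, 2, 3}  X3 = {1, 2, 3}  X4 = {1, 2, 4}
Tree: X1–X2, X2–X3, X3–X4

Every vertex of G appears in some bag (union = {0, 1, 2, 3, 4, 5}); every edge is covered by a bag; and for each vertex v the set of bags containing v is connected in the bag tree. The decomposition is therefore valid. The largest bag has 3 vertices, so the width is 2.

Yes; width 2.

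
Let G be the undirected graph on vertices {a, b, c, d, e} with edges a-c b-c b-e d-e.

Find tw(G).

1

A width-1 tree decomposition is:
Bags: B1 = {a, c}  B2 = {b, c}  B3 = {b, e}  B4 = {d, e}
Tree: B1–B2, B2–B3, B3–B4
Every bag has size at most 2, so the width is 2 − 1 = 1 and tw(G) ≤ 1. G has an edge, so its treewidth is at least 1. Combining the bounds, tw(G) = 1.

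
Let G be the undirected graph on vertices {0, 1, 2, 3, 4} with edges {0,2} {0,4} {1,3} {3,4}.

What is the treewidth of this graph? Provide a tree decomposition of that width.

Treewidth 1.
Bags: B1 = {0, 2}  B2 = {0, 4}  B3 = {3, 4}  B4 = {1, 3}
Tree: B1–B2, B2–B3, B3–B4

Every bag has size at most 2, so the width is 2 − 1 = 1 and tw(G) ≤ 1. Any graph with an edge has treewidth ≥ 1, and G has the edge 2–0. Combining the bounds, tw(G) = 1.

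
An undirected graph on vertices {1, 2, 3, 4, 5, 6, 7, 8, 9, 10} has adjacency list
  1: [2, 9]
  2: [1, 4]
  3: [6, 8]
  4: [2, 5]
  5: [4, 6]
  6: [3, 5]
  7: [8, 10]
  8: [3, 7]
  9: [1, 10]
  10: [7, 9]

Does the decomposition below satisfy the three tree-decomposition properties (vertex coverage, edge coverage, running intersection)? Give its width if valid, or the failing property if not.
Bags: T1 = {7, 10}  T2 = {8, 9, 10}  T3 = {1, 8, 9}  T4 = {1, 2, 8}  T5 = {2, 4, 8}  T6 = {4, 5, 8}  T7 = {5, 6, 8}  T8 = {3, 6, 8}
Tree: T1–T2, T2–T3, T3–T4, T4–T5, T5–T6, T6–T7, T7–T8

A tree decomposition must satisfy three properties: every vertex lies in some bag; for every edge, both endpoints lie together in some bag; and for every vertex, the bags containing it form a connected subtree. Here edge (8,7) lies in no bag, so the decomposition is invalid.

No — edge (8,7) lies in no bag.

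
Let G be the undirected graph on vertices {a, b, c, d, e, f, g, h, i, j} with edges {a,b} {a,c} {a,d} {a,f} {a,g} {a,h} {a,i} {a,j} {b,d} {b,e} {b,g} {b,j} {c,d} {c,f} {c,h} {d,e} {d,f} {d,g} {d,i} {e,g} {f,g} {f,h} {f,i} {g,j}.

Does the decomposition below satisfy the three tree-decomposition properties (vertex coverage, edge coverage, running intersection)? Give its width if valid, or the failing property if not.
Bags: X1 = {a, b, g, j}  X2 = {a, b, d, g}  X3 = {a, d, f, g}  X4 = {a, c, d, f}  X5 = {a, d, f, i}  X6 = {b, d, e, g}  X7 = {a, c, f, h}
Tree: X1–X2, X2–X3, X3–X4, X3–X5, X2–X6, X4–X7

Yes; width 3.

Vertex coverage: the bags together contain {a, b, c, d, e, f, g, h, i, j}, the full vertex set. Edge coverage: each edge of G has both endpoints in at least one bag. Running intersection: for every vertex, the bags containing it form a connected subtree. All three properties hold, so this is a valid tree decomposition of width max|bag| − 1 = 3, and hence tw(G) ≤ 3.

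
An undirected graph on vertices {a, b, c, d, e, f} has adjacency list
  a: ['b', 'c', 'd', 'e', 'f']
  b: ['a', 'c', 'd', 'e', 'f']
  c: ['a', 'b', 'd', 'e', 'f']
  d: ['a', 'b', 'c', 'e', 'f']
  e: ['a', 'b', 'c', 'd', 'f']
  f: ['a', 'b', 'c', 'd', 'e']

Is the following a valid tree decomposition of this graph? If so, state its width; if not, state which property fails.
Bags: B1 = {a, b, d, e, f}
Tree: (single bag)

A tree decomposition must satisfy three properties: every vertex lies in some bag; for every edge, both endpoints lie together in some bag; and for every vertex, the bags containing it form a connected subtree. Here vertex c appears in no bag, so the decomposition is invalid.

No — vertex c appears in no bag.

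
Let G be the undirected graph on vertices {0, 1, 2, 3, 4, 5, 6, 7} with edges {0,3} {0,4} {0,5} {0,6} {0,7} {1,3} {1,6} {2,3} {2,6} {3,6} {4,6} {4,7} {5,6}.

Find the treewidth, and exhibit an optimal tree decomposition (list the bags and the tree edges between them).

Each bag holds 3 vertices, so the decomposition has width 2, which upper-bounds the treewidth. On the other hand G contains the 3-clique {0, 3, 6}. A clique must lie in a single bag of any decomposition, so no decomposition can have width below 2. Therefore the treewidth is 2.

Treewidth 2.
One optimal decomposition is:
Bags: B1 = {1, 3, 6}  B2 = {0, 3, 6}  B3 = {2, 3, 6}  B4 = {0, 4, 6}  B5 = {0, 5, 6}  B6 = {0, 4, 7}
Tree: B1–B2, B2–B3, B2–B4, B2–B5, B4–B6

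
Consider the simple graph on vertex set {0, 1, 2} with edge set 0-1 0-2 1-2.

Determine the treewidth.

A width-2 tree decomposition is:
Bags: B1 = {0, 1, 2}
Tree: (single bag)
A single bag containing all 3 vertices is trivially a valid decomposition of width 2. On the other hand G contains the 3-clique {0, 1, 2}. A clique must lie in a single bag of any decomposition, so no decomposition can have width below 2. Hence tw(G) = 2 exactly.

2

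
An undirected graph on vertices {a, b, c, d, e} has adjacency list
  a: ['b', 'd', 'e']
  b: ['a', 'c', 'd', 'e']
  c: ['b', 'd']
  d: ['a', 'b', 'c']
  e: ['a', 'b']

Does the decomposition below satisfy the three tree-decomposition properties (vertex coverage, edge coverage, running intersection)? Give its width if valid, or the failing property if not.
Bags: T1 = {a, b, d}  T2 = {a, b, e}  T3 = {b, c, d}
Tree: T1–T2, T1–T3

Vertex coverage: the bags together contain {a, b, c, d, e}, the full vertex set. Edge coverage: each edge of G has both endpoints in at least one bag. Running intersection: for every vertex, the bags containing it form a connected subtree. All three properties hold, so this is a valid tree decomposition of width max|bag| − 1 = 2, and hence tw(G) ≤ 2.

Yes; width 2.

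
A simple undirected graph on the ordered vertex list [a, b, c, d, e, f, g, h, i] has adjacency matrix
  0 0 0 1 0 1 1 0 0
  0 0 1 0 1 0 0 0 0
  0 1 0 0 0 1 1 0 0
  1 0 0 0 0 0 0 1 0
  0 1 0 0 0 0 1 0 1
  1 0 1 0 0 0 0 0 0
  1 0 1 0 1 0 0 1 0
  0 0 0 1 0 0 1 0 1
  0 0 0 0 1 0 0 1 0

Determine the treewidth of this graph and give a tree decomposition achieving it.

Treewidth 3.
One such decomposition:
Bags: B1 = {b, c, e, f}  B2 = {c, e, f, g}  B3 = {a, e, f, g}  B4 = {a, e, g, i}  B5 = {a, g, h, i}  B6 = {a, d, h, i}
Tree: B1–B2, B2–B3, B3–B4, B4–B5, B5–B6

The largest bag has 4 vertices, giving width 3; this decomposition certifies tw(G) ≤ 3. For the lower bound: the 4 vertex sets {b,c,f}, {e}, {g}, {a,d,h,i} are disjoint, each induces a connected subgraph, and every pair is joined by at least one edge of G. Contracting each set to a single vertex therefore yields K_{4} as a minor, and since treewidth is minor-monotone, tw(G) ≥ tw(K_{4}) = 3. Combining the bounds, tw(G) = 3.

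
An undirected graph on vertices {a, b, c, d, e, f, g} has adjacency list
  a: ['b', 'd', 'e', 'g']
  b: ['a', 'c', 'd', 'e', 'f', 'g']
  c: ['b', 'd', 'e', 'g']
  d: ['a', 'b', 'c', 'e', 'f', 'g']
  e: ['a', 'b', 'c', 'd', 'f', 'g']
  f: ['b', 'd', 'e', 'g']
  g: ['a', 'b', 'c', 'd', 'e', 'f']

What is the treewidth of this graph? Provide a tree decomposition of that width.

The largest bag has 5 vertices, giving width 4; this decomposition certifies tw(G) ≤ 4. On the other hand G contains the 5-clique {a, b, d, e, g}. A clique must lie in a single bag of any decomposition, so no decomposition can have width below 4. The upper and lower bounds meet at 4, so that is the treewidth.

Treewidth 4.
Bags: B1 = {a, b, d, e, g}  B2 = {b, d, e, f, g}  B3 = {b, c, d, e, g}
Tree: B1–B2, B1–B3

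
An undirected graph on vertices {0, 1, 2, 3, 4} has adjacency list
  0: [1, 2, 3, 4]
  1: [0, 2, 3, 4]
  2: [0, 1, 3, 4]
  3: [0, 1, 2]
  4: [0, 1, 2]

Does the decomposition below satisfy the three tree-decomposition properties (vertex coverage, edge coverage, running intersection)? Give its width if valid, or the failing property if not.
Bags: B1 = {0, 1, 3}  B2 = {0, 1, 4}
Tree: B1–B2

No — vertex 2 appears in no bag.

A tree decomposition must satisfy three properties: every vertex lies in some bag; for every edge, both endpoints lie together in some bag; and for every vertex, the bags containing it form a connected subtree. Here vertex 2 appears in no bag, so the decomposition is invalid.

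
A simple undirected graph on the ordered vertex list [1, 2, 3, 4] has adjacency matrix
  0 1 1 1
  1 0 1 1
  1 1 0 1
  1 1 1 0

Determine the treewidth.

A width-3 tree decomposition is:
Bags: B1 = {1, 2, 3, 4}
Tree: (single bag)
A single bag containing all 4 vertices is trivially a valid decomposition of width 3. For the lower bound, the 4 vertices {1, 2, 3, 4} are pairwise adjacent, and any tree decomposition puts a clique entirely inside one bag — forcing width ≥ 3. Combining the bounds, tw(G) = 3.

3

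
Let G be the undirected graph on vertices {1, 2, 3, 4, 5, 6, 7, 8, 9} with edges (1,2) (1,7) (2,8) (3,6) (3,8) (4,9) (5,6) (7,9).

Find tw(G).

A width-1 tree decomposition is:
Bags: B1 = {5, 6}  B2 = {3, 6}  B3 = {3, 8}  B4 = {2, 8}  B5 = {1, 2}  B6 = {1, 7}  B7 = {7, 9}  B8 = {4, 9}
Tree: B1–B2, B2–B3, B3–B4, B4–B5, B5–B6, B6–B7, B7–B8
The largest bag has 2 vertices, giving width 1; this decomposition certifies tw(G) ≤ 1. Any graph with an edge has treewidth ≥ 1, and G has the edge 5–6. Combining the bounds, tw(G) = 1.

1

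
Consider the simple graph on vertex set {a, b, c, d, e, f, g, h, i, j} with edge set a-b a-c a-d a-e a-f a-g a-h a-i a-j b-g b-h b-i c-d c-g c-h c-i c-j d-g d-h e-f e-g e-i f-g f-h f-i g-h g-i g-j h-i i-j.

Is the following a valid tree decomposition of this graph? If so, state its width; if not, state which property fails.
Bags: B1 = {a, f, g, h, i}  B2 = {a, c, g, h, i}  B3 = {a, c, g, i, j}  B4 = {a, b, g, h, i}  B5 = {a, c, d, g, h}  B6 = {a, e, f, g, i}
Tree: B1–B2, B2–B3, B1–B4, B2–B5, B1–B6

Vertex coverage: the bags together contain {a, b, c, d, e, f, g, h, i, j}, the full vertex set. Edge coverage: each edge of G has both endpoints in at least one bag. Running intersection: for every vertex, the bags containing it form a connected subtree. All three properties hold, so this is a valid tree decomposition of width max|bag| − 1 = 4, and hence tw(G) ≤ 4.

Yes; width 4.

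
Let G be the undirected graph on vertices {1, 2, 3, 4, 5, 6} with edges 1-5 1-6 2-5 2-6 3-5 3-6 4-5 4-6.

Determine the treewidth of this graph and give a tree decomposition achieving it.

Treewidth 2.
One optimal decomposition is:
Bags: B1 = {4, 5, 6}  B2 = {3, 5, 6}  B3 = {1, 5, 6}  B4 = {2, 5, 6}
Tree: B1–B2, B2–B3, B3–B4

Every bag has size at most 3, so the width is 3 − 1 = 2 and tw(G) ≤ 2. For the lower bound, G contains the cycle 5–4–6–3–5, so G is not a forest; only forests have treewidth ≤ 1, hence tw(G) ≥ 2. The upper and lower bounds meet at 2, so that is the treewidth.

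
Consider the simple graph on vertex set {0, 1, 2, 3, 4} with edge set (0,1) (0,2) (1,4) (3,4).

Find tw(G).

1

A width-1 tree decomposition is:
Bags: B1 = {0, 2}  B2 = {0, 1}  B3 = {1, 4}  B4 = {3, 4}
Tree: B1–B2, B2–B3, B3–B4
Every bag has size at most 2, so the width is 2 − 1 = 1 and tw(G) ≤ 1. Since G has at least one edge (e.g. 2–0), it is not an edgeless graph, so tw(G) ≥ 1. The upper and lower bounds meet at 1, so that is the treewidth.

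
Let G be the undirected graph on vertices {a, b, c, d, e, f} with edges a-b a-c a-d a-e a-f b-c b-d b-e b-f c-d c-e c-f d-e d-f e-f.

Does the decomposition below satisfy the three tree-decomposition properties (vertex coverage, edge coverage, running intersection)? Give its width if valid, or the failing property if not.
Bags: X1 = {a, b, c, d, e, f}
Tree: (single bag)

Yes; width 5.

Checking the three conditions: (i) the bags cover all of {a, b, c, d, e, f}; (ii) for each edge, some bag contains both endpoints; (iii) the bags containing any fixed vertex form a subtree. All hold, so the decomposition is valid with width 6 − 1 = 5.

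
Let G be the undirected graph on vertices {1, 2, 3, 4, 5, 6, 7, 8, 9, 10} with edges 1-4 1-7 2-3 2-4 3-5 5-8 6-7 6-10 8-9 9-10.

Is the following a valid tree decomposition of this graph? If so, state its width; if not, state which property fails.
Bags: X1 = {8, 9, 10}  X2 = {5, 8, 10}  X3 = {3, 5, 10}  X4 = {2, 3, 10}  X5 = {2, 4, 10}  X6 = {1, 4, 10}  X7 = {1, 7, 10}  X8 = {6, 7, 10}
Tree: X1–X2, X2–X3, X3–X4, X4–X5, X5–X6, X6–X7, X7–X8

Yes; width 2.

Checking the three conditions: (i) the bags cover all of {1, 2, 3, 4, 5, 6, 7, 8, 9, 10}; (ii) for each edge, some bag contains both endpoints; (iii) the bags containing any fixed vertex form a subtree. All hold, so the decomposition is valid with width 3 − 1 = 2.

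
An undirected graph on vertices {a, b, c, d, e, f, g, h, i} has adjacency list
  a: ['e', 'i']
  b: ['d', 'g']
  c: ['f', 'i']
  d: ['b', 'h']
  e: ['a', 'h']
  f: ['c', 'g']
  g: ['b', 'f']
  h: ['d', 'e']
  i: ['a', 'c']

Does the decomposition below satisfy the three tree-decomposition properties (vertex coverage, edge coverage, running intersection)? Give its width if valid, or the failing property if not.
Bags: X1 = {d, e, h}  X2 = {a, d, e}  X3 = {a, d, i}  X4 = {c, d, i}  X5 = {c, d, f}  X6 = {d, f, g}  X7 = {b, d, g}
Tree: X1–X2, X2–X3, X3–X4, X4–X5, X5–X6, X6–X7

Every vertex of G appears in some bag (union = {a, b, c, d, e, f, g, h, i}); every edge is covered by a bag; and for each vertex v the set of bags containing v is connected in the bag tree. The decomposition is therefore valid. The largest bag has 3 vertices, so the width is 2.

Yes; width 2.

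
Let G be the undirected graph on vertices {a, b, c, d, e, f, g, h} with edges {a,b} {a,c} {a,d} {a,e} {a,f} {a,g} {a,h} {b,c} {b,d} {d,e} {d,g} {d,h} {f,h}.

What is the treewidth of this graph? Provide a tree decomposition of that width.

Every bag has size at most 3, so the width is 3 − 1 = 2 and tw(G) ≤ 2. On the other hand G contains the 3-clique {a, d, g}. A clique must lie in a single bag of any decomposition, so no decomposition can have width below 2. Combining the bounds, tw(G) = 2.

Treewidth 2.
One optimal decomposition is:
Bags: B1 = {a, d, g}  B2 = {a, d, h}  B3 = {a, f, h}  B4 = {a, b, d}  B5 = {a, d, e}  B6 = {a, b, c}
Tree: B1–B2, B2–B3, B1–B4, B2–B5, B4–B6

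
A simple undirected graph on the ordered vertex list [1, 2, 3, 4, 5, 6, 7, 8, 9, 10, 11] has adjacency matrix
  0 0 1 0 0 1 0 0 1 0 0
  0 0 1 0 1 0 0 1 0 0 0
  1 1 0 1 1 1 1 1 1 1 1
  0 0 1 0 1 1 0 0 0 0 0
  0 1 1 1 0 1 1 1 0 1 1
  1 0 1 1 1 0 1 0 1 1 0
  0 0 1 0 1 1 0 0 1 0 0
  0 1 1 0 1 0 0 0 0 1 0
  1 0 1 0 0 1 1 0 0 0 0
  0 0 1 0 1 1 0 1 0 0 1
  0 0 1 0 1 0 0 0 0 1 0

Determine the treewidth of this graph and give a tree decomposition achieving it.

Treewidth 3.
Bags: B1 = {3, 5, 6, 10}  B2 = {3, 5, 8, 10}  B3 = {2, 3, 5, 8}  B4 = {3, 5, 6, 7}  B5 = {3, 4, 5, 6}  B6 = {3, 6, 7, 9}  B7 = {1, 3, 6, 9}  B8 = {3, 5, 10, 11}
Tree: B1–B2, B2–B3, B1–B4, B4–B5, B4–B6, B6–B7, B1–B8

Each bag holds 4 vertices, so the decomposition has width 3, which upper-bounds the treewidth. Conversely, {1, 3, 6, 9} is a clique of size 4, and the vertices of any clique must share a bag in every tree decomposition; so some bag has ≥ 4 vertices and tw(G) ≥ 3. Therefore the treewidth is 3.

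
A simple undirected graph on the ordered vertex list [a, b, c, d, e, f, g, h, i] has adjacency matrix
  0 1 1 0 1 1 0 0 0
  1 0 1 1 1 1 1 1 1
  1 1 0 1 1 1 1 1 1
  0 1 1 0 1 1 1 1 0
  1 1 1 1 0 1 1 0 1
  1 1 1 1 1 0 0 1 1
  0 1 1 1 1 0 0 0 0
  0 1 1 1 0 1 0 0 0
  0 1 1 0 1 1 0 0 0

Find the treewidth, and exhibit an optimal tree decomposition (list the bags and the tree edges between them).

Every bag has size at most 5, so the width is 5 − 1 = 4 and tw(G) ≤ 4. On the other hand G contains the 5-clique {b, c, d, e, g}. A clique must lie in a single bag of any decomposition, so no decomposition can have width below 4. The upper and lower bounds meet at 4, so that is the treewidth.

Treewidth 4.
One such decomposition:
Bags: B1 = {a, b, c, e, f}  B2 = {b, c, d, e, f}  B3 = {b, c, d, e, g}  B4 = {b, c, e, f, i}  B5 = {b, c, d, f, h}
Tree: B1–B2, B2–B3, B1–B4, B2–B5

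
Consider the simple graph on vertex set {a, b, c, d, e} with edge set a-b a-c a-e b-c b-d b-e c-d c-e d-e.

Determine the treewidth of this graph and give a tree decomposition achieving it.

Treewidth 3.
Bags: B1 = {b, c, d, e}  B2 = {a, b, c, e}
Tree: B1–B2

The largest bag has 4 vertices, giving width 3; this decomposition certifies tw(G) ≤ 3. On the other hand G contains the 4-clique {b, c, d, e}. A clique must lie in a single bag of any decomposition, so no decomposition can have width below 3. Hence tw(G) = 3 exactly.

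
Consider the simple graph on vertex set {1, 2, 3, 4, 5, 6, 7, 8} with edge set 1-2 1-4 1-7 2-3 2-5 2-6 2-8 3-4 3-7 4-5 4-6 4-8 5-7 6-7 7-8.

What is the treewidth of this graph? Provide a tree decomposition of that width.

Every bag has size at most 4, so the width is 4 − 1 = 3 and tw(G) ≤ 3. For the lower bound: the 4 vertex sets {3,4}, {1,2}, {7}, {6} are disjoint, each induces a connected subgraph, and every pair is joined by at least one edge of G. Contracting each set to a single vertex therefore yields K_{4} as a minor, and since treewidth is minor-monotone, tw(G) ≥ tw(K_{4}) = 3. Hence tw(G) = 3 exactly.

Treewidth 3.
One optimal decomposition is:
Bags: B1 = {2, 3, 4, 7}  B2 = {1, 2, 4, 7}  B3 = {2, 4, 6, 7}  B4 = {2, 4, 5, 7}  B5 = {2, 4, 7, 8}
Tree: B1–B2, B2–B3, B3–B4, B4–B5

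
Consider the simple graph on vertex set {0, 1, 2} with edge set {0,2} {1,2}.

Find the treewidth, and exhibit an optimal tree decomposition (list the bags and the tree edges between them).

Treewidth 1.
Bags: B1 = {0, 2}  B2 = {1, 2}
Tree: B1–B2

Every bag has size at most 2, so the width is 2 − 1 = 1 and tw(G) ≤ 1. G has an edge, so its treewidth is at least 1. Hence tw(G) = 1 exactly.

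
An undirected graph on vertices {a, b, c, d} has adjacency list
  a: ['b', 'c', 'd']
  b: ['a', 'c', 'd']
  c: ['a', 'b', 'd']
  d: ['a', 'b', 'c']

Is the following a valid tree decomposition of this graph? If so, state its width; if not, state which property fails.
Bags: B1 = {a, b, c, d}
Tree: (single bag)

Yes; width 3.

Checking the three conditions: (i) the bags cover all of {a, b, c, d}; (ii) for each edge, some bag contains both endpoints; (iii) the bags containing any fixed vertex form a subtree. All hold, so the decomposition is valid with width 4 − 1 = 3.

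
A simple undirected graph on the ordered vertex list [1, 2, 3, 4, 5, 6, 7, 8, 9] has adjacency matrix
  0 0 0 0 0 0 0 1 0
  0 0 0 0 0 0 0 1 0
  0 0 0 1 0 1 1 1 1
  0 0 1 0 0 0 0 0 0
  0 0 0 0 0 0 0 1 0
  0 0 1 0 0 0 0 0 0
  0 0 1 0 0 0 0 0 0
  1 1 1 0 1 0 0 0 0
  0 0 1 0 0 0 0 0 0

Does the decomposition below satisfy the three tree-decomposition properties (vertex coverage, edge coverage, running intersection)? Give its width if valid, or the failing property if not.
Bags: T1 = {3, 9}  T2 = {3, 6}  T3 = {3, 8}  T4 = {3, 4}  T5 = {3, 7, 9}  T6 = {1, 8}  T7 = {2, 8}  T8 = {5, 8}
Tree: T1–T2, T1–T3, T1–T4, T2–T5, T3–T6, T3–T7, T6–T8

No — bags containing vertex 9 are not connected in the tree.

A tree decomposition must satisfy three properties: every vertex lies in some bag; for every edge, both endpoints lie together in some bag; and for every vertex, the bags containing it form a connected subtree. Here bags containing vertex 9 are not connected in the tree, so the decomposition is invalid.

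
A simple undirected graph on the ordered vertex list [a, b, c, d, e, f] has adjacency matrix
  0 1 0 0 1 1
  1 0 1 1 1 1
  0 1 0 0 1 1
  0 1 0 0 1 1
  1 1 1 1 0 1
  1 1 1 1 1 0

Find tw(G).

3

A width-3 tree decomposition is:
Bags: B1 = {b, c, e, f}  B2 = {b, d, e, f}  B3 = {a, b, e, f}
Tree: B1–B2, B2–B3
Each bag holds 4 vertices, so the decomposition has width 3, which upper-bounds the treewidth. For the lower bound, the 4 vertices {b, d, e, f} are pairwise adjacent, and any tree decomposition puts a clique entirely inside one bag — forcing width ≥ 3. Hence tw(G) = 3 exactly.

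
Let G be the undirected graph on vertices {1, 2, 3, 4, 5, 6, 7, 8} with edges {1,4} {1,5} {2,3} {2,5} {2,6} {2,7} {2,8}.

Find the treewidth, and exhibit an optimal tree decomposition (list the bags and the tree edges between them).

The largest bag has 2 vertices, giving width 1; this decomposition certifies tw(G) ≤ 1. Since G has at least one edge (e.g. 8–2), it is not an edgeless graph, so tw(G) ≥ 1. Hence tw(G) = 1 exactly.

Treewidth 1.
One such decomposition:
Bags: B1 = {2, 8}  B2 = {2, 5}  B3 = {2, 3}  B4 = {2, 7}  B5 = {1, 5}  B6 = {1, 4}  B7 = {2, 6}
Tree: B1–B2, B1–B3, B1–B4, B2–B5, B5–B6, B2–B7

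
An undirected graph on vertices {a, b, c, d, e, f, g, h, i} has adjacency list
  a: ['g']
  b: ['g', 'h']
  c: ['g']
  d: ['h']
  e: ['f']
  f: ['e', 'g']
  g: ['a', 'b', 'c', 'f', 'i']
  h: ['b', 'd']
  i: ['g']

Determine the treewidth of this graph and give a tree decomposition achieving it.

Treewidth 1.
One such decomposition:
Bags: B1 = {g, i}  B2 = {b, g}  B3 = {b, h}  B4 = {f, g}  B5 = {e, f}  B6 = {d, h}  B7 = {c, g}  B8 = {a, g}
Tree: B1–B2, B2–B3, B2–B4, B4–B5, B3–B6, B1–B7, B2–B8

Each bag holds 2 vertices, so the decomposition has width 1, which upper-bounds the treewidth. Any graph with an edge has treewidth ≥ 1, and G has the edge g–i. Therefore the treewidth is 1.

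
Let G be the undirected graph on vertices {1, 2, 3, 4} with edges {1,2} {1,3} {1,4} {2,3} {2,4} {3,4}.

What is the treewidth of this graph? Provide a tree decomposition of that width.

Treewidth 3.
Bags: B1 = {1, 2, 3, 4}
Tree: (single bag)

With just one bag of size 4, the width is 4 − 1 = 3, so tw(G) ≤ 3. Conversely, {1, 2, 3, 4} is a clique of size 4, and the vertices of any clique must share a bag in every tree decomposition; so some bag has ≥ 4 vertices and tw(G) ≥ 3. Combining the bounds, tw(G) = 3.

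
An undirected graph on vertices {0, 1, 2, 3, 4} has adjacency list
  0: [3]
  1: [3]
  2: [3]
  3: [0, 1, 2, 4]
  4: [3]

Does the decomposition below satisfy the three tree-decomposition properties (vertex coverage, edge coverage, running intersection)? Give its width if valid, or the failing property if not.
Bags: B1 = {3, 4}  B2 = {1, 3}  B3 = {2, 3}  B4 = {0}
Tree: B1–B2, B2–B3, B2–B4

A tree decomposition must satisfy three properties: every vertex lies in some bag; for every edge, both endpoints lie together in some bag; and for every vertex, the bags containing it form a connected subtree. Here edge (3,0) lies in no bag, so the decomposition is invalid.

No — edge (3,0) lies in no bag.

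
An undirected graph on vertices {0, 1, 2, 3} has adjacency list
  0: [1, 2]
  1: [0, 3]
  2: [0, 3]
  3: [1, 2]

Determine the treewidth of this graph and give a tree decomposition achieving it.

Treewidth 2.
Bags: B1 = {1, 2, 3}  B2 = {0, 1, 2}
Tree: B1–B2

The largest bag has 3 vertices, giving width 2; this decomposition certifies tw(G) ≤ 2. Since 1–3–2–0–1 is a cycle in G, G is not acyclic. Forests are exactly the graphs of treewidth ≤ 1, so tw(G) ≥ 2. Combining the bounds, tw(G) = 2.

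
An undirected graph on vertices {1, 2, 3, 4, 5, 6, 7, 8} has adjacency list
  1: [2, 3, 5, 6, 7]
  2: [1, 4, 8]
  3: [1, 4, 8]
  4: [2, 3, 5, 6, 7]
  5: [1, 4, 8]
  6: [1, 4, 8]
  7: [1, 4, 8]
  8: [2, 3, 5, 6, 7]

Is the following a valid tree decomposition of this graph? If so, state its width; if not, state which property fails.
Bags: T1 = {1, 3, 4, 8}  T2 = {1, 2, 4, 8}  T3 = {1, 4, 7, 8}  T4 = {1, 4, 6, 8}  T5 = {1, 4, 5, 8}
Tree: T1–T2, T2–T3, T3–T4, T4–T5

Yes; width 3.

Checking the three conditions: (i) the bags cover all of {1, 2, 3, 4, 5, 6, 7, 8}; (ii) for each edge, some bag contains both endpoints; (iii) the bags containing any fixed vertex form a subtree. All hold, so the decomposition is valid with width 4 − 1 = 3.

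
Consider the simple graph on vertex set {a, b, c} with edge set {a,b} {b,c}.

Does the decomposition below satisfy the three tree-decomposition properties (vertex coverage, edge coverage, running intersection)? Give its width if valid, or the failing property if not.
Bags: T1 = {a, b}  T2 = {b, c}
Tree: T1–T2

Yes; width 1.

Checking the three conditions: (i) the bags cover all of {a, b, c}; (ii) for each edge, some bag contains both endpoints; (iii) the bags containing any fixed vertex form a subtree. All hold, so the decomposition is valid with width 2 − 1 = 1.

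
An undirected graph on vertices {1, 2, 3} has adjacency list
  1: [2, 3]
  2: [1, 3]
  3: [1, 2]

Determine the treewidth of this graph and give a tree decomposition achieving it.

A single bag containing all 3 vertices is trivially a valid decomposition of width 2. Conversely, {1, 2, 3} is a clique of size 3, and the vertices of any clique must share a bag in every tree decomposition; so some bag has ≥ 3 vertices and tw(G) ≥ 2. Hence tw(G) = 2 exactly.

Treewidth 2.
One such decomposition:
Bags: B1 = {1, 2, 3}
Tree: (single bag)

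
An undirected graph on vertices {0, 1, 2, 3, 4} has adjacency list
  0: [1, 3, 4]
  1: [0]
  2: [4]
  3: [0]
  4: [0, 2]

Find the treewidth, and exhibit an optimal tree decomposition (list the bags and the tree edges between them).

Treewidth 1.
Bags: B1 = {0, 3}  B2 = {0, 1}  B3 = {0, 4}  B4 = {2, 4}
Tree: B1–B2, B1–B3, B3–B4

Each bag holds 2 vertices, so the decomposition has width 1, which upper-bounds the treewidth. Since G has at least one edge (e.g. 0–3), it is not an edgeless graph, so tw(G) ≥ 1. Hence tw(G) = 1 exactly.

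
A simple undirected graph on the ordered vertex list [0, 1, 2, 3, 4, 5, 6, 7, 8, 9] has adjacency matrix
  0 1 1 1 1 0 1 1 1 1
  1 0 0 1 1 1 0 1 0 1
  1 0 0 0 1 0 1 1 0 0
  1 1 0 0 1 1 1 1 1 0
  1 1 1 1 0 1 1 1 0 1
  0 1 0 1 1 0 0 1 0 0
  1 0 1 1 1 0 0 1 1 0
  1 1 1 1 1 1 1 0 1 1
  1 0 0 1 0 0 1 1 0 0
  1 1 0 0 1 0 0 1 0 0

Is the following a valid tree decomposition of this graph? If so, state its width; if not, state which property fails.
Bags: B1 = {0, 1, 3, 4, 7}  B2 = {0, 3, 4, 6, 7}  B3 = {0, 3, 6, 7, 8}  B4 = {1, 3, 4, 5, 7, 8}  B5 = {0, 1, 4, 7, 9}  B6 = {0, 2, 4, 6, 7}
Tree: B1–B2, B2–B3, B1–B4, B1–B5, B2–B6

A tree decomposition must satisfy three properties: every vertex lies in some bag; for every edge, both endpoints lie together in some bag; and for every vertex, the bags containing it form a connected subtree. Here bags containing vertex 8 are not connected in the tree, so the decomposition is invalid.

No — bags containing vertex 8 are not connected in the tree.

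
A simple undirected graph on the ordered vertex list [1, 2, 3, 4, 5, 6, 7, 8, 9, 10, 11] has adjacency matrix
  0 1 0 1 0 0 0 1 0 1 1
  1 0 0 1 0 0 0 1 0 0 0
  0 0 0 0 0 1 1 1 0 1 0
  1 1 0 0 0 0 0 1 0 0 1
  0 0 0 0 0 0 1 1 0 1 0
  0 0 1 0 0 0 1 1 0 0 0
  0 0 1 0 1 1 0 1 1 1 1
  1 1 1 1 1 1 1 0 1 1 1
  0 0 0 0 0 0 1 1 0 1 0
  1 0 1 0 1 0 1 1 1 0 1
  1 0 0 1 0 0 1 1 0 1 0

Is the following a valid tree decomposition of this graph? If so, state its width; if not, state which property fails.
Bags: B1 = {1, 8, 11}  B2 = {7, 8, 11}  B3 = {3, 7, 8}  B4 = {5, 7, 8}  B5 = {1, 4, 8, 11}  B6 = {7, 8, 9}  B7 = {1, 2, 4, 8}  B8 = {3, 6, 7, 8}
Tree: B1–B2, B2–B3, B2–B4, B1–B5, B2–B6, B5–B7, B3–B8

No — vertex 10 appears in no bag.

A tree decomposition must satisfy three properties: every vertex lies in some bag; for every edge, both endpoints lie together in some bag; and for every vertex, the bags containing it form a connected subtree. Here vertex 10 appears in no bag, so the decomposition is invalid.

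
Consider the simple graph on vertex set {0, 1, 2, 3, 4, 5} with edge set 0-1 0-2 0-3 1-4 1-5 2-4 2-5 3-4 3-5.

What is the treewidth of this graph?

A width-3 tree decomposition is:
Bags: B1 = {0, 1, 4, 5}  B2 = {0, 3, 4, 5}  B3 = {0, 2, 4, 5}
Tree: B1–B2, B2–B3
The largest bag has 4 vertices, giving width 3; this decomposition certifies tw(G) ≤ 3. For the lower bound: the 4 vertex sets {1,4}, {0,3}, {5}, {2} are disjoint, each induces a connected subgraph, and every pair is joined by at least one edge of G. Contracting each set to a single vertex therefore yields K_{4} as a minor, and since treewidth is minor-monotone, tw(G) ≥ tw(K_{4}) = 3. Therefore the treewidth is 3.

3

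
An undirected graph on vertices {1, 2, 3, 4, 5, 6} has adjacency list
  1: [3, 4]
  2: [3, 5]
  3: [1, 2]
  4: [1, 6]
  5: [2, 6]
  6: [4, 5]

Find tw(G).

A width-2 tree decomposition is:
Bags: B1 = {4, 5, 6}  B2 = {1, 4, 5}  B3 = {1, 3, 5}  B4 = {2, 3, 5}
Tree: B1–B2, B2–B3, B3–B4
The largest bag has 3 vertices, giving width 2; this decomposition certifies tw(G) ≤ 2. Since 5–6–4–1–3–2–5 is a cycle in G, G is not acyclic. Forests are exactly the graphs of treewidth ≤ 1, so tw(G) ≥ 2. Hence tw(G) = 2 exactly.

2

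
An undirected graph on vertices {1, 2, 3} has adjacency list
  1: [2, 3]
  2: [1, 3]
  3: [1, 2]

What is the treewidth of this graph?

A width-2 tree decomposition is:
Bags: B1 = {1, 2, 3}
Tree: (single bag)
A single bag containing all 3 vertices is trivially a valid decomposition of width 2. For the lower bound, the 3 vertices {1, 2, 3} are pairwise adjacent, and any tree decomposition puts a clique entirely inside one bag — forcing width ≥ 2. Therefore the treewidth is 2.

2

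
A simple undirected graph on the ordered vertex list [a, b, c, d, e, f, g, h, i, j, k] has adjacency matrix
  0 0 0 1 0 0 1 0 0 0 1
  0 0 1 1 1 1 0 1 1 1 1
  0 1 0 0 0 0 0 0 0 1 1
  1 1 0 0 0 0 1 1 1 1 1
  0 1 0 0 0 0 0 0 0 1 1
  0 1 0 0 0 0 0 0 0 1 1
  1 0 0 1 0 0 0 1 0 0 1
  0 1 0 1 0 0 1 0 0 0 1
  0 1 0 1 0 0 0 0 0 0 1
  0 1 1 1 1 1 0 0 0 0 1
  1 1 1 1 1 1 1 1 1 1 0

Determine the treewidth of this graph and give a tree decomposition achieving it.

Each bag holds 4 vertices, so the decomposition has width 3, which upper-bounds the treewidth. For the lower bound, the 4 vertices {d, g, h, k} are pairwise adjacent, and any tree decomposition puts a clique entirely inside one bag — forcing width ≥ 3. Hence tw(G) = 3 exactly.

Treewidth 3.
One such decomposition:
Bags: B1 = {b, d, j, k}  B2 = {b, d, h, k}  B3 = {d, g, h, k}  B4 = {b, c, j, k}  B5 = {a, d, g, k}  B6 = {b, f, j, k}  B7 = {b, d, i, k}  B8 = {b, e, j, k}
Tree: B1–B2, B2–B3, B1–B4, B3–B5, B4–B6, B2–B7, B6–B8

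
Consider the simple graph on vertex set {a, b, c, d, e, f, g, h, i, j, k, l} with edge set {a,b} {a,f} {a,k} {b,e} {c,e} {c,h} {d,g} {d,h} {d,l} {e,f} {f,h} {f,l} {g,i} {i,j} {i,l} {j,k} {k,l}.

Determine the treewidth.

A width-3 tree decomposition is:
Bags: B1 = {b, c, e, h}  B2 = {b, e, f, h}  B3 = {a, b, f, h}  B4 = {a, d, f, h}  B5 = {a, d, f, l}  B6 = {a, d, k, l}  B7 = {d, g, k, l}  B8 = {g, i, k, l}  B9 = {g, i, j, k}
Tree: B1–B2, B2–B3, B3–B4, B4–B5, B5–B6, B6–B7, B7–B8, B8–B9
Each bag holds 4 vertices, so the decomposition has width 3, which upper-bounds the treewidth. For the lower bound: the 4 vertex sets {b,c,e}, {h}, {f}, {a,d,k,l} are disjoint, each induces a connected subgraph, and every pair is joined by at least one edge of G. Contracting each set to a single vertex therefore yields K_{4} as a minor, and since treewidth is minor-monotone, tw(G) ≥ tw(K_{4}) = 3. Therefore the treewidth is 3.

3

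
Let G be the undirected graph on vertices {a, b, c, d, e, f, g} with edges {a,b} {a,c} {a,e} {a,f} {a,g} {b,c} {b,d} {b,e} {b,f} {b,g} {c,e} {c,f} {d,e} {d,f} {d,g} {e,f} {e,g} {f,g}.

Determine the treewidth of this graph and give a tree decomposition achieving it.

Each bag holds 5 vertices, so the decomposition has width 4, which upper-bounds the treewidth. Conversely, {b, d, e, f, g} is a clique of size 5, and the vertices of any clique must share a bag in every tree decomposition; so some bag has ≥ 5 vertices and tw(G) ≥ 4. The upper and lower bounds meet at 4, so that is the treewidth.

Treewidth 4.
One optimal decomposition is:
Bags: B1 = {a, b, e, f, g}  B2 = {b, d, e, f, g}  B3 = {a, b, c, e, f}
Tree: B1–B2, B1–B3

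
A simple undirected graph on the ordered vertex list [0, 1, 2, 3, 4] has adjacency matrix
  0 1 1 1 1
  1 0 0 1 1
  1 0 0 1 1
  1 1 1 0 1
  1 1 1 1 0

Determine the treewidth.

A width-3 tree decomposition is:
Bags: B1 = {0, 2, 3, 4}  B2 = {0, 1, 3, 4}
Tree: B1–B2
Each bag holds 4 vertices, so the decomposition has width 3, which upper-bounds the treewidth. For the lower bound, the 4 vertices {0, 1, 3, 4} are pairwise adjacent, and any tree decomposition puts a clique entirely inside one bag — forcing width ≥ 3. Combining the bounds, tw(G) = 3.

3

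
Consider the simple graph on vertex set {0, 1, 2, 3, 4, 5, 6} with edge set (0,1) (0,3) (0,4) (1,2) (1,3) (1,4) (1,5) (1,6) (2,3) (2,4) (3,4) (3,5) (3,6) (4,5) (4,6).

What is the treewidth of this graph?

3

A width-3 tree decomposition is:
Bags: B1 = {1, 3, 4, 6}  B2 = {1, 3, 4, 5}  B3 = {0, 1, 3, 4}  B4 = {1, 2, 3, 4}
Tree: B1–B2, B1–B3, B1–B4
Each bag holds 4 vertices, so the decomposition has width 3, which upper-bounds the treewidth. On the other hand G contains the 4-clique {0, 1, 3, 4}. A clique must lie in a single bag of any decomposition, so no decomposition can have width below 3. Combining the bounds, tw(G) = 3.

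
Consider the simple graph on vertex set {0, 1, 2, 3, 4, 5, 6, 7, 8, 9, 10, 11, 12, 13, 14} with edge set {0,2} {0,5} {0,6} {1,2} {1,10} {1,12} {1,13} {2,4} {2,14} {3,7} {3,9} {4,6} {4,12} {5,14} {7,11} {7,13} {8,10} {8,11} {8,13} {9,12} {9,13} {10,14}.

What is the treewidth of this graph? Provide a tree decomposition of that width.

The largest bag has 4 vertices, giving width 3; this decomposition certifies tw(G) ≤ 3. For the lower bound: the 4 vertex sets {3,7,11}, {8}, {13}, {1,9,10,12} are disjoint, each induces a connected subgraph, and every pair is joined by at least one edge of G. Contracting each set to a single vertex therefore yields K_{4} as a minor, and since treewidth is minor-monotone, tw(G) ≥ tw(K_{4}) = 3. Therefore the treewidth is 3.

Treewidth 3.
Bags: B1 = {3, 7, 8, 11}  B2 = {3, 7, 8, 13}  B3 = {3, 8, 9, 13}  B4 = {8, 9, 10, 13}  B5 = {1, 9, 10, 13}  B6 = {1, 9, 10, 12}  B7 = {1, 10, 12, 14}  B8 = {1, 2, 12, 14}  B9 = {2, 4, 12, 14}  B10 = {2, 4, 5, 14}  B11 = {0, 2, 4, 5}  B12 = {0, 4, 5, 6}
Tree: B1–B2, B2–B3, B3–B4, B4–B5, B5–B6, B6–B7, B7–B8, B8–B9, B9–B10, B10–B11, B11–B12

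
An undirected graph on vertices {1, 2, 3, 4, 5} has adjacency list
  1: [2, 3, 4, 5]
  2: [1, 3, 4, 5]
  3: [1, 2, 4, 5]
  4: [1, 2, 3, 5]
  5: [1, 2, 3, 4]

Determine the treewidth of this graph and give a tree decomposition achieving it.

A single bag containing all 5 vertices is trivially a valid decomposition of width 4. For the lower bound, the 5 vertices {1, 2, 3, 4, 5} are pairwise adjacent, and any tree decomposition puts a clique entirely inside one bag — forcing width ≥ 4. Hence tw(G) = 4 exactly.

Treewidth 4.
One such decomposition:
Bags: B1 = {1, 2, 3, 4, 5}
Tree: (single bag)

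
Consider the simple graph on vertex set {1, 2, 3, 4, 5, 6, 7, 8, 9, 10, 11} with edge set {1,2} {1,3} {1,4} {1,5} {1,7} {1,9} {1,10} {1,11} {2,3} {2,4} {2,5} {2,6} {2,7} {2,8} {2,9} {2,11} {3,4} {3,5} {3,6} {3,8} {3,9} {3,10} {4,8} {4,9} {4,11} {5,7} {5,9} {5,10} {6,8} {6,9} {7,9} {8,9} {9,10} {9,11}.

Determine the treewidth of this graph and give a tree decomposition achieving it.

The largest bag has 5 vertices, giving width 4; this decomposition certifies tw(G) ≤ 4. Conversely, {2, 3, 4, 8, 9} is a clique of size 5, and the vertices of any clique must share a bag in every tree decomposition; so some bag has ≥ 5 vertices and tw(G) ≥ 4. Hence tw(G) = 4 exactly.

Treewidth 4.
Bags: B1 = {1, 2, 4, 9, 11}  B2 = {1, 2, 3, 4, 9}  B3 = {2, 3, 4, 8, 9}  B4 = {1, 2, 3, 5, 9}  B5 = {1, 2, 5, 7, 9}  B6 = {1, 3, 5, 9, 10}  B7 = {2, 3, 6, 8, 9}
Tree: B1–B2, B2–B3, B2–B4, B4–B5, B4–B6, B3–B7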